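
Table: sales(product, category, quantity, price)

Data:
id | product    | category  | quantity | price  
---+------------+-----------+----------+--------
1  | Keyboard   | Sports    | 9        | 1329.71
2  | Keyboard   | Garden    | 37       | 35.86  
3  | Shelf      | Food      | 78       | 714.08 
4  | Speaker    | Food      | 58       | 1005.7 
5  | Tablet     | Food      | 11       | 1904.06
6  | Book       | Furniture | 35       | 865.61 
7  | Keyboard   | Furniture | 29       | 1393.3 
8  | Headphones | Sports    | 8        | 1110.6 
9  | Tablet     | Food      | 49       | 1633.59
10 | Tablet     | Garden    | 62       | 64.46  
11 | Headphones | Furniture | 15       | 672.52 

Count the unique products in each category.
SELECT category, COUNT(DISTINCT product)
FROM sales
GROUP BY category

Result:
  Food: 3 distinct
  Furniture: 3 distinct
  Garden: 2 distinct
  Sports: 2 distinct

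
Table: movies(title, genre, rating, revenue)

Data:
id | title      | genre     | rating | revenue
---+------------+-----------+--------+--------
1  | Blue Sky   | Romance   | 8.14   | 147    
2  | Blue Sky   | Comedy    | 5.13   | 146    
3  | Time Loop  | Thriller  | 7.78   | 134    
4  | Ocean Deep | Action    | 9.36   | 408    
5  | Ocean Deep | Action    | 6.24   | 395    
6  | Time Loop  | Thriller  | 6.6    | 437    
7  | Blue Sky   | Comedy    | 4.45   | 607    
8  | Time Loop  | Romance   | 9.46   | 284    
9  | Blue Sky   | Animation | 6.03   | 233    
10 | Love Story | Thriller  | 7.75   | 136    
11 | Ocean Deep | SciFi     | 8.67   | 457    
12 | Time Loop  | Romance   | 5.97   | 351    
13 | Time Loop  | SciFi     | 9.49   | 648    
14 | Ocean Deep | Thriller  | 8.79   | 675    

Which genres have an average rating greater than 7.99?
SELECT genre, AVG(rating)
FROM movies
GROUP BY genre
HAVING AVG(rating) > 7.99

Result:
  SciFi: avg=9.08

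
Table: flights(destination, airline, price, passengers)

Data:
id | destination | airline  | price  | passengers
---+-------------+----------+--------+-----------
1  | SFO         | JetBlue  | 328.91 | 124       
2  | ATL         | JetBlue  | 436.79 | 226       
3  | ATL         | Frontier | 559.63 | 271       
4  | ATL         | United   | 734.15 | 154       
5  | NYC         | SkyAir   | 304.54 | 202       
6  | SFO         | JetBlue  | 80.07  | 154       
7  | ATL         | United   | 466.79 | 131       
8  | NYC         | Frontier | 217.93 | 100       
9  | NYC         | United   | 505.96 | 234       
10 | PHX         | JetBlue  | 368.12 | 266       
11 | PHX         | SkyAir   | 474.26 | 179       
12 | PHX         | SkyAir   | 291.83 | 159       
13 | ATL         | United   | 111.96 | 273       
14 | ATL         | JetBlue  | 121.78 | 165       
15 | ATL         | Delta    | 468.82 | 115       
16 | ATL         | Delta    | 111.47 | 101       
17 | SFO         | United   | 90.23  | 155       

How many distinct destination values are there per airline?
SELECT airline, COUNT(DISTINCT destination)
FROM flights
GROUP BY airline

Result:
  Delta: 1 distinct
  Frontier: 2 distinct
  JetBlue: 3 distinct
  SkyAir: 2 distinct
  United: 3 distinct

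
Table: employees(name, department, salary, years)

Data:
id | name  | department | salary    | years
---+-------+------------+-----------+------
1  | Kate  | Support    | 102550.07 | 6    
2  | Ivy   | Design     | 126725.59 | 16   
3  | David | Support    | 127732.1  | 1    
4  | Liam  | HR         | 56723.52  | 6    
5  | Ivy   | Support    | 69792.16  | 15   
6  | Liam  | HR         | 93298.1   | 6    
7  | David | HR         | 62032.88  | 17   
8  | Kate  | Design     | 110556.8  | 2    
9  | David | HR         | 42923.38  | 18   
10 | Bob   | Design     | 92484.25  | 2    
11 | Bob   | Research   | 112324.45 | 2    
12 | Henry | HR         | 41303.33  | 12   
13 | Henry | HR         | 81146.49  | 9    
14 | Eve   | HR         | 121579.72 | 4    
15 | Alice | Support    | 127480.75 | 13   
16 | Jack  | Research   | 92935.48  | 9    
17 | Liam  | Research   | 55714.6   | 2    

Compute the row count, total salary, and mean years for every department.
SELECT department,
       COUNT(*) as cnt,
       SUM(salary) as total_salary,
       AVG(years) as avg_years
FROM employees
GROUP BY department

Result:
  Design: 3 records, 329766.64 total salary, 6.67 avg years
  HR: 7 records, 499007.42 total salary, 10.29 avg years
  Research: 3 records, 260974.53 total salary, 4.33 avg years
  Support: 4 records, 427555.08 total salary, 8.75 avg years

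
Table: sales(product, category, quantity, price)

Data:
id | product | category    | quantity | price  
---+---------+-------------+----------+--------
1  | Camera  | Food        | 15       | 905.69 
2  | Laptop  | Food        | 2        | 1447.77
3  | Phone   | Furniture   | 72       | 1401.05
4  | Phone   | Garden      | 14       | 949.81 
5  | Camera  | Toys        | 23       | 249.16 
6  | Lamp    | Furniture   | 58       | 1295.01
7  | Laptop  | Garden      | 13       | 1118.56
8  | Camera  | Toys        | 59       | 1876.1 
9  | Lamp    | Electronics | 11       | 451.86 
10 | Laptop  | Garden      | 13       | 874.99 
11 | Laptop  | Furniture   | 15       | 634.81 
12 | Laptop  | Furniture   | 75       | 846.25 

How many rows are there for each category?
SELECT category, COUNT(*) as count
FROM sales
GROUP BY category

Result:
  Electronics: 1
  Food: 2
  Furniture: 4
  Garden: 3
  Toys: 2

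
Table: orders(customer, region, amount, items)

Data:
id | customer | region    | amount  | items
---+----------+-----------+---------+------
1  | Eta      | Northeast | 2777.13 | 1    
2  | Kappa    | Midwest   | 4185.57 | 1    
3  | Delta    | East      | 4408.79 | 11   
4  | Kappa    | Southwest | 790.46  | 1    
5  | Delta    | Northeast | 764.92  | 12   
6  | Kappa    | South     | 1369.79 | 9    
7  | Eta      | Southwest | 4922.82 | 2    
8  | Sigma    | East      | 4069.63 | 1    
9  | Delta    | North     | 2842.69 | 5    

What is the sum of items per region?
SELECT region, SUM(items) as result
FROM orders
GROUP BY region

Result:
  East: 12
  Midwest: 1
  North: 5
  Northeast: 13
  South: 9
  Southwest: 3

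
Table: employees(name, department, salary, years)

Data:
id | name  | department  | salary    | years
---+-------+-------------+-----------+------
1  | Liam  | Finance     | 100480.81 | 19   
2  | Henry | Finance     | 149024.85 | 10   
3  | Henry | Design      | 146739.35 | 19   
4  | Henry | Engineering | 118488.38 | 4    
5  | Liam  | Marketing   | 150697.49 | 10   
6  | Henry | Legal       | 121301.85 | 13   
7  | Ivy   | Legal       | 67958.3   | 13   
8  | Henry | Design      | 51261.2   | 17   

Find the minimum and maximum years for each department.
SELECT department, MIN(years), MAX(years)
FROM employees
GROUP BY department

Result:
  Design: min=17, max=19
  Engineering: min=4, max=4
  Finance: min=10, max=19
  Legal: min=13, max=13
  Marketing: min=10, max=10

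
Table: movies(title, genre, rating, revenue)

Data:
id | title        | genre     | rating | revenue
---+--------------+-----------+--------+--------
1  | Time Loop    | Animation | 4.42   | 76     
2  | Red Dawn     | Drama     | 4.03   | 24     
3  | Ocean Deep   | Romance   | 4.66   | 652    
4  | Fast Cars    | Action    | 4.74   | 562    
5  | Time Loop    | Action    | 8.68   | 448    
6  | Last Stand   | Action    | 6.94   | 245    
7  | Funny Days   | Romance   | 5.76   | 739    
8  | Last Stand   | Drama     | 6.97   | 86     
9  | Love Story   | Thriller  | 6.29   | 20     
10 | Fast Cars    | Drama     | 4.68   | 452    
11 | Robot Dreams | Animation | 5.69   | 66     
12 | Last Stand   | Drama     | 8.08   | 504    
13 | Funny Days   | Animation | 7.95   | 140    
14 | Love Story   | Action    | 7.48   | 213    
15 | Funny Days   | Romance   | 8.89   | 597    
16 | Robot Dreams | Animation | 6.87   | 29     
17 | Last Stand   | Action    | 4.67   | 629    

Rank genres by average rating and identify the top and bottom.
SELECT genre, AVG(rating)
FROM movies
GROUP BY genre
ORDER BY AVG(rating)

All groups:
  Drama: 5.94
  Animation: 6.23
  Thriller: 6.29
  Romance: 6.44
  Action: 6.50

Highest: Action (6.50)
Lowest: Drama (5.94)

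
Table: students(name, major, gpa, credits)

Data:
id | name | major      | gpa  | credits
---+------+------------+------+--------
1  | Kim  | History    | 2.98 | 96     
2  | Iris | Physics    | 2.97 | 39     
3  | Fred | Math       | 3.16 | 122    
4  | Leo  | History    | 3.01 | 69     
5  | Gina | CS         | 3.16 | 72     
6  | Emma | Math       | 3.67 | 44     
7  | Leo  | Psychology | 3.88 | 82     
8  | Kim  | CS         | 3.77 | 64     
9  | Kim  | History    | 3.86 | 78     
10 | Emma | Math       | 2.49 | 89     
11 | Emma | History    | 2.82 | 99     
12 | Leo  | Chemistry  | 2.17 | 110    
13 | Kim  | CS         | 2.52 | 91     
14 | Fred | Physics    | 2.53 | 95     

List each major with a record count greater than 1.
SELECT major, COUNT(*) as cnt
FROM students
GROUP BY major
HAVING COUNT(*) > 1

Result:
  CS: 3
  History: 4
  Math: 3
  Physics: 2

Note: HAVING filters groups after aggregation, WHERE filters rows before.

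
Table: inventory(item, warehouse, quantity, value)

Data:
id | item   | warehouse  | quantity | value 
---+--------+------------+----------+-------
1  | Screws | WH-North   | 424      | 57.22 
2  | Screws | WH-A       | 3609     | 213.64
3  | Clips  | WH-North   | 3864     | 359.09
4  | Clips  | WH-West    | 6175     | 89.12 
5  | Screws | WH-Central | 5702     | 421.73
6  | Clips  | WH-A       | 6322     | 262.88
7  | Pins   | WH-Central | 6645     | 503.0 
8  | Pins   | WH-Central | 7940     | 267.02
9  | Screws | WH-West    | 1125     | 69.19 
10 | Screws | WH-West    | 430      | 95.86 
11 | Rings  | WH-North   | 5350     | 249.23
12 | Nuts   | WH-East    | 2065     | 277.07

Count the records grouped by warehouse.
SELECT warehouse, COUNT(*) as count
FROM inventory
GROUP BY warehouse

Result:
  WH-A: 2
  WH-Central: 3
  WH-East: 1
  WH-North: 3
  WH-West: 3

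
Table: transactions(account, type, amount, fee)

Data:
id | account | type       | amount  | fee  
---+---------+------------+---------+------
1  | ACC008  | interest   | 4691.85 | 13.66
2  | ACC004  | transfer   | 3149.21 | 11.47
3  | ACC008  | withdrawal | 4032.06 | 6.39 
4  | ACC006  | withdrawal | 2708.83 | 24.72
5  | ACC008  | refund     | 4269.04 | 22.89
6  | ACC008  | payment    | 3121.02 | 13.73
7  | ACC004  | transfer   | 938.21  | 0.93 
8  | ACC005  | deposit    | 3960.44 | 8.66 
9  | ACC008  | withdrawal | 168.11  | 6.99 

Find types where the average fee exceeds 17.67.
SELECT type, AVG(fee)
FROM transactions
GROUP BY type
HAVING AVG(fee) > 17.67

Result:
  refund: avg=22.89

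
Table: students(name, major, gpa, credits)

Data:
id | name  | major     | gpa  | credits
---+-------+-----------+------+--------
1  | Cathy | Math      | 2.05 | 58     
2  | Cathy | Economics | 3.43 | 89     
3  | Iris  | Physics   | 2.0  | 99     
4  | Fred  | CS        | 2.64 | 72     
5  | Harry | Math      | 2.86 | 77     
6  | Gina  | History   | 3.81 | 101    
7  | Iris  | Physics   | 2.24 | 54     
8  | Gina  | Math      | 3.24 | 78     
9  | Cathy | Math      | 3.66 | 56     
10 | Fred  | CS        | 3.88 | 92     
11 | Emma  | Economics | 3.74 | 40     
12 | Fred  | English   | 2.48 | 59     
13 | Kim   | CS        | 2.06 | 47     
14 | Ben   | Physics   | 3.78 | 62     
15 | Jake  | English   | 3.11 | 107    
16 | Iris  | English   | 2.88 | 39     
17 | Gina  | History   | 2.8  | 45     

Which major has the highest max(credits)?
SELECT major, MAX(credits) as val
FROM students
GROUP BY major
ORDER BY val DESC
LIMIT 1

Result: English with max(credits) = 107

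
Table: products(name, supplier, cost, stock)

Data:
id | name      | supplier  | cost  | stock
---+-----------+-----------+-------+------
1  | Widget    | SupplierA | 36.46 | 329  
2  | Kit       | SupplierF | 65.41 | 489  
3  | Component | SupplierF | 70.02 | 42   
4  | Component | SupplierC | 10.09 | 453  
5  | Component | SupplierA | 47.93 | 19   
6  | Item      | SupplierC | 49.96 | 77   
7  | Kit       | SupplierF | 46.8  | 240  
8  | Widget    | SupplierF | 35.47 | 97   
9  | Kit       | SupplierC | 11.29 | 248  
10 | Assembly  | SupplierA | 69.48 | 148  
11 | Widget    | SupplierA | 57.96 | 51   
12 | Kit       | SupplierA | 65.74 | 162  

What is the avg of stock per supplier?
SELECT supplier, AVG(stock) as result
FROM products
GROUP BY supplier

Result:
  SupplierA: 141.80
  SupplierC: 259.33
  SupplierF: 217.00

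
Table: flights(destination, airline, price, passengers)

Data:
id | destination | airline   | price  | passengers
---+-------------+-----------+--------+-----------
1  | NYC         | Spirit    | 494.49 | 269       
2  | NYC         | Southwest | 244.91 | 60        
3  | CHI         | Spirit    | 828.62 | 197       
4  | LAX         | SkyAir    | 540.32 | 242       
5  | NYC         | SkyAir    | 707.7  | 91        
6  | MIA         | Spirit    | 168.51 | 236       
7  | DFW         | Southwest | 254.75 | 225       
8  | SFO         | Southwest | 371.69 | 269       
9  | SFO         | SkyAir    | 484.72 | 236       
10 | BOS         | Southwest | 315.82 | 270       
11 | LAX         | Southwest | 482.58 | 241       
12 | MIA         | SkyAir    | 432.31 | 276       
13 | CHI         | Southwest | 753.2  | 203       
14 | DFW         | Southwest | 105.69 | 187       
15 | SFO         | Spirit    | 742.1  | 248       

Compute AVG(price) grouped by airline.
SELECT airline, AVG(price) as result
FROM flights
GROUP BY airline

Result:
  SkyAir: 541.26
  Southwest: 361.23
  Spirit: 558.43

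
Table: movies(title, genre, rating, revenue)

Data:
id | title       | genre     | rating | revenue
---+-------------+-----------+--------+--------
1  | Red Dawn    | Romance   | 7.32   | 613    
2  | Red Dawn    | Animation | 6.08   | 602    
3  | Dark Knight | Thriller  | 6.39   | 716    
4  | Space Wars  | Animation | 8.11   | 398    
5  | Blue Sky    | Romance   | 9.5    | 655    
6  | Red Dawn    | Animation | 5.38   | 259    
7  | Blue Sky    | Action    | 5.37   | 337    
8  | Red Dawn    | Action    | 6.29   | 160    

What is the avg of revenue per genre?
SELECT genre, AVG(revenue) as result
FROM movies
GROUP BY genre

Result:
  Action: 248.50
  Animation: 419.67
  Romance: 634.00
  Thriller: 716.00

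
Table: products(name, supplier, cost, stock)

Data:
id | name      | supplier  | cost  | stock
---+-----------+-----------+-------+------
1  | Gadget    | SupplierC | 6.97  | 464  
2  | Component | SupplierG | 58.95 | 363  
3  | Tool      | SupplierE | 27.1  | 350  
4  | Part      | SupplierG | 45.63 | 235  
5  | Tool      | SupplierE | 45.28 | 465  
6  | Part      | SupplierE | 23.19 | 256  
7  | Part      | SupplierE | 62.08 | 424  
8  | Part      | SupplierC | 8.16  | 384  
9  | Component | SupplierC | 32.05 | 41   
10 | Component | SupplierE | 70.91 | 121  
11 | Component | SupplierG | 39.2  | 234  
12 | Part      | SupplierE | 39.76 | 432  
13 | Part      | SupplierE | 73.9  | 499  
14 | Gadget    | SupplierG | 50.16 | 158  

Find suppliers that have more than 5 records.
SELECT supplier, COUNT(*) as cnt
FROM products
GROUP BY supplier
HAVING COUNT(*) > 5

Result:
  SupplierE: 7

Note: HAVING filters groups after aggregation, WHERE filters rows before.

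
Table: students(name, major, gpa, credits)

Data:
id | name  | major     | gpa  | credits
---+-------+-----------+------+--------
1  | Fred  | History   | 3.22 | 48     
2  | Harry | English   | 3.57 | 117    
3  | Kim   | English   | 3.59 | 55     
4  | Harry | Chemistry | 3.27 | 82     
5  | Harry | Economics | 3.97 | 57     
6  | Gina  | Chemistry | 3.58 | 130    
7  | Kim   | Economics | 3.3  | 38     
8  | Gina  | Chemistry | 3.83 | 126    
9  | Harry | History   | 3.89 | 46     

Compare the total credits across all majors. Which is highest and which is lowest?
SELECT major, SUM(credits)
FROM students
GROUP BY major
ORDER BY SUM(credits)

All groups:
  History: 94
  Economics: 95
  English: 172
  Chemistry: 338

Highest: Chemistry (338)
Lowest: History (94)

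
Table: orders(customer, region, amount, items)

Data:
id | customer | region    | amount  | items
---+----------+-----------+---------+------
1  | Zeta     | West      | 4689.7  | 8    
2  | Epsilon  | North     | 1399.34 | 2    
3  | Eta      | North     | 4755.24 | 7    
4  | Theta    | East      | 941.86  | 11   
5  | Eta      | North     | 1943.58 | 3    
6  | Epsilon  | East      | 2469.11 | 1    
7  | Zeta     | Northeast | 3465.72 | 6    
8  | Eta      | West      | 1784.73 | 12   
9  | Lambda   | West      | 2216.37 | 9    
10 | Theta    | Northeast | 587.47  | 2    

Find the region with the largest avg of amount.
SELECT region, AVG(amount) as val
FROM orders
GROUP BY region
ORDER BY val DESC
LIMIT 1

Result: West with avg(amount) = 2896.93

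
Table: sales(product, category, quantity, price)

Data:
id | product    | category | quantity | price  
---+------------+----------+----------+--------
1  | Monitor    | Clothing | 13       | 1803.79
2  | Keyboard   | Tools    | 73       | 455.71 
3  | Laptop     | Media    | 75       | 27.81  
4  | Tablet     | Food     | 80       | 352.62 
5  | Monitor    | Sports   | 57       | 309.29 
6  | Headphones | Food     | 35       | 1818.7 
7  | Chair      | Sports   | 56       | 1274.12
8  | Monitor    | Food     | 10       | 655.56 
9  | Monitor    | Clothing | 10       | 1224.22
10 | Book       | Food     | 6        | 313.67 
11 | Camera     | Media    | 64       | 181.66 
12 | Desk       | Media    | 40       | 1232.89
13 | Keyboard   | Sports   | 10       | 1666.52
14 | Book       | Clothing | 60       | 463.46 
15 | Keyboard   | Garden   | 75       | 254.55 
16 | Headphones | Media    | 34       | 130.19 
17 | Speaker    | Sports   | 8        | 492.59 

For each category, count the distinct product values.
SELECT category, COUNT(DISTINCT product)
FROM sales
GROUP BY category

Result:
  Clothing: 2 distinct
  Food: 4 distinct
  Garden: 1 distinct
  Media: 4 distinct
  Sports: 4 distinct
  Tools: 1 distinct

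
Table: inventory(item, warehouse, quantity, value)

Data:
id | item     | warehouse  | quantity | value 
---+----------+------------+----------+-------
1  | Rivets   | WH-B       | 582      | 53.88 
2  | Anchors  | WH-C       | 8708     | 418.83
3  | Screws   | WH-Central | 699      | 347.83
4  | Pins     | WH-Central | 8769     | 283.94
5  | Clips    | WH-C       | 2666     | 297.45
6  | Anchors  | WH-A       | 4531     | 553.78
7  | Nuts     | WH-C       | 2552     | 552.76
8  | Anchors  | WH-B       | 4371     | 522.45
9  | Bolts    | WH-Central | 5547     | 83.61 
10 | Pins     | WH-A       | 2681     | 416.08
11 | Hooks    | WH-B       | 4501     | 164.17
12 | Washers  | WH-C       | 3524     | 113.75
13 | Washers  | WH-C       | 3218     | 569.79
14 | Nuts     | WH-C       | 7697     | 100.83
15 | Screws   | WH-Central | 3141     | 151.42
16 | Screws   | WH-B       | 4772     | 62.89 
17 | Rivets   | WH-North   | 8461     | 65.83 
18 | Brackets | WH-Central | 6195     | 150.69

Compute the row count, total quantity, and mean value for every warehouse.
SELECT warehouse,
       COUNT(*) as cnt,
       SUM(quantity) as total_quantity,
       AVG(value) as avg_value
FROM inventory
GROUP BY warehouse

Result:
  WH-A: 2 records, 7212 total quantity, 484.93 avg value
  WH-B: 4 records, 14226 total quantity, 200.85 avg value
  WH-C: 6 records, 28365 total quantity, 342.24 avg value
  WH-Central: 5 records, 24351 total quantity, 203.50 avg value
  WH-North: 1 records, 8461 total quantity, 65.83 avg value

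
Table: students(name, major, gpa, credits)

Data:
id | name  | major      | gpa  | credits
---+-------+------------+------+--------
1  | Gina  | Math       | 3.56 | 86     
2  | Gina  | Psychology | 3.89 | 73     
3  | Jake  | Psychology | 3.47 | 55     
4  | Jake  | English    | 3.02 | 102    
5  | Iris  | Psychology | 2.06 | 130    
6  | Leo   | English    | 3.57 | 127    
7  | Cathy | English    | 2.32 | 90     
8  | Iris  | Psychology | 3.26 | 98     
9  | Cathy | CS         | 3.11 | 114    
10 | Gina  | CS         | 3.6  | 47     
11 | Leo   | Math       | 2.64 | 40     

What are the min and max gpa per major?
SELECT major, MIN(gpa), MAX(gpa)
FROM students
GROUP BY major

Result:
  CS: min=3.11, max=3.60
  English: min=2.32, max=3.57
  Math: min=2.64, max=3.56
  Psychology: min=2.06, max=3.89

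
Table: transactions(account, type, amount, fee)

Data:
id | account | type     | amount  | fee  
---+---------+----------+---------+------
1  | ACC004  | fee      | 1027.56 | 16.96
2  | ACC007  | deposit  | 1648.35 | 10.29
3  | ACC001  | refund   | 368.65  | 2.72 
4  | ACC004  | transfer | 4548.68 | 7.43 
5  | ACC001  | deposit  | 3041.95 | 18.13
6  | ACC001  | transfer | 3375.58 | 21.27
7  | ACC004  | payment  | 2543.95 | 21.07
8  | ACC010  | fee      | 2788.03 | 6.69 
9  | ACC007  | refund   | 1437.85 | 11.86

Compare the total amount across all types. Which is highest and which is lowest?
SELECT type, SUM(amount)
FROM transactions
GROUP BY type
ORDER BY SUM(amount)

All groups:
  refund: 1806.50
  payment: 2543.95
  fee: 3815.59
  deposit: 4690.30
  transfer: 7924.26

Highest: transfer (7924.26)
Lowest: refund (1806.50)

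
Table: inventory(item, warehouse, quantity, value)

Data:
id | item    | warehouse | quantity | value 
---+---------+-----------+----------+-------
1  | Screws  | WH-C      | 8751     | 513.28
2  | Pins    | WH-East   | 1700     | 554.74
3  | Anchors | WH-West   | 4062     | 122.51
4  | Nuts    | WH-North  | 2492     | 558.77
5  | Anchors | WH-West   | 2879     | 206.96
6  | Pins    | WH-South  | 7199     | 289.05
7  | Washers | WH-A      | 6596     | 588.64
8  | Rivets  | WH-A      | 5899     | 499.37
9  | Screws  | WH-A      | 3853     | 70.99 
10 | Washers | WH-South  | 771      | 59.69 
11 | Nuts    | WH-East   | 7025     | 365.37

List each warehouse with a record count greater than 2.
SELECT warehouse, COUNT(*) as cnt
FROM inventory
GROUP BY warehouse
HAVING COUNT(*) > 2

Result:
  WH-A: 3

Note: HAVING filters groups after aggregation, WHERE filters rows before.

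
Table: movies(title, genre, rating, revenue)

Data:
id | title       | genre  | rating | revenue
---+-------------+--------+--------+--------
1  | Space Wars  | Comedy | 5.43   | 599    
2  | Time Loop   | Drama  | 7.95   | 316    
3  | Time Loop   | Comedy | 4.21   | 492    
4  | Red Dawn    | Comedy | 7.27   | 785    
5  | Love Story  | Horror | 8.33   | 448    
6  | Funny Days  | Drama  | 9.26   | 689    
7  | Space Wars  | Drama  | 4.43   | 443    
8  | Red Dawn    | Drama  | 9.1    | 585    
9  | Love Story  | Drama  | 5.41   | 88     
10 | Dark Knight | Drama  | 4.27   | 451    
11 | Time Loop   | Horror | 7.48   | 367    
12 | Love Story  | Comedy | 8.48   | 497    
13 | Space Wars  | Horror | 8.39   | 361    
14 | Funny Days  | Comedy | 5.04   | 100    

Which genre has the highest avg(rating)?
SELECT genre, AVG(rating) as val
FROM movies
GROUP BY genre
ORDER BY val DESC
LIMIT 1

Result: Horror with avg(rating) = 8.07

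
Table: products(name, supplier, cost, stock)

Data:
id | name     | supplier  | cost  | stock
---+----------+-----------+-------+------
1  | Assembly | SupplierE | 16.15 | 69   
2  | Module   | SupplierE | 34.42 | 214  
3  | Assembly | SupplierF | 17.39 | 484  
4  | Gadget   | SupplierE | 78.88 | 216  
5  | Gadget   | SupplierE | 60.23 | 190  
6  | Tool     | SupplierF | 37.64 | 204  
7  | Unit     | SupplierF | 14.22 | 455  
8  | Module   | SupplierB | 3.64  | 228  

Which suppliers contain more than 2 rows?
SELECT supplier, COUNT(*) as cnt
FROM products
GROUP BY supplier
HAVING COUNT(*) > 2

Result:
  SupplierE: 4
  SupplierF: 3

Note: HAVING filters groups after aggregation, WHERE filters rows before.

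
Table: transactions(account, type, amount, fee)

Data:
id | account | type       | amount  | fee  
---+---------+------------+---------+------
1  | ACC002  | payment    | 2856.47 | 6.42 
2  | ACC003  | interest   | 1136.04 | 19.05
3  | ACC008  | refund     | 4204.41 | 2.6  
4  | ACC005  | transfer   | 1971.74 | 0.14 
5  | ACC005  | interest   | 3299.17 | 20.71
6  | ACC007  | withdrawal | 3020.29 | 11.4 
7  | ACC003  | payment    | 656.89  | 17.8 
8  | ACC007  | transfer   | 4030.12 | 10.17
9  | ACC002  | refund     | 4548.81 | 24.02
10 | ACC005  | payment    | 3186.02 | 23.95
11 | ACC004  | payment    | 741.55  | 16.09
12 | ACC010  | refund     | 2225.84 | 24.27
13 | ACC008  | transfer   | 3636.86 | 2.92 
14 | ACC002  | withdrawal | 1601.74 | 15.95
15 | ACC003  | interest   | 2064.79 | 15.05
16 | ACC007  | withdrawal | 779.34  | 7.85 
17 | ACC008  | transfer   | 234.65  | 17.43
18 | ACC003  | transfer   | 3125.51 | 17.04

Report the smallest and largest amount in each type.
SELECT type, MIN(amount), MAX(amount)
FROM transactions
GROUP BY type

Result:
  interest: min=1136.04, max=3299.17
  payment: min=656.89, max=3186.02
  refund: min=2225.84, max=4548.81
  transfer: min=234.65, max=4030.12
  withdrawal: min=779.34, max=3020.29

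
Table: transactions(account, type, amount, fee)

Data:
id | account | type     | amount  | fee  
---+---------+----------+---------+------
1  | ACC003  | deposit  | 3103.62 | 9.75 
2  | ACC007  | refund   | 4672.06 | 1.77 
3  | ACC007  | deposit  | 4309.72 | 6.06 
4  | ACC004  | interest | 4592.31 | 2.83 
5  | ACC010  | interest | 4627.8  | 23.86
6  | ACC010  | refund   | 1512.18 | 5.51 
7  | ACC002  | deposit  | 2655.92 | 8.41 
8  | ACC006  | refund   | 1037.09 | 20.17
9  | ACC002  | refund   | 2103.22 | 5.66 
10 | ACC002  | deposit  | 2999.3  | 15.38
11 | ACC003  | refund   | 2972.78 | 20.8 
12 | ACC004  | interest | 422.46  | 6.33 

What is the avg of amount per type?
SELECT type, AVG(amount) as result
FROM transactions
GROUP BY type

Result:
  deposit: 3267.14
  interest: 3214.19
  refund: 2459.47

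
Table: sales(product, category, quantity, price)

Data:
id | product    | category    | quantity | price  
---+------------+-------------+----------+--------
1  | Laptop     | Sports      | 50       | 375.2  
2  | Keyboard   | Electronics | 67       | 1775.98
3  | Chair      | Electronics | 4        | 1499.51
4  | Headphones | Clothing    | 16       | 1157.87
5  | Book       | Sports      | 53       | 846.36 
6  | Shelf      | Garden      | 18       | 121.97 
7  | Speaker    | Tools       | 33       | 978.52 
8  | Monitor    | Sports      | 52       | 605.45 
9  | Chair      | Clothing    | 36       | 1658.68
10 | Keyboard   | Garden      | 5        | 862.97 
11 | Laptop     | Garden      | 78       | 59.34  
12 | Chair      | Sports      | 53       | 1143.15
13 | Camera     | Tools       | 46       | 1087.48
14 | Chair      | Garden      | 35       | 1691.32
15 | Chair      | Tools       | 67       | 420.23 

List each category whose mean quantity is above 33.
SELECT category, AVG(quantity)
FROM sales
GROUP BY category
HAVING AVG(quantity) > 33

Result:
  Electronics: avg=35.50
  Garden: avg=34.00
  Sports: avg=52.00
  Tools: avg=48.67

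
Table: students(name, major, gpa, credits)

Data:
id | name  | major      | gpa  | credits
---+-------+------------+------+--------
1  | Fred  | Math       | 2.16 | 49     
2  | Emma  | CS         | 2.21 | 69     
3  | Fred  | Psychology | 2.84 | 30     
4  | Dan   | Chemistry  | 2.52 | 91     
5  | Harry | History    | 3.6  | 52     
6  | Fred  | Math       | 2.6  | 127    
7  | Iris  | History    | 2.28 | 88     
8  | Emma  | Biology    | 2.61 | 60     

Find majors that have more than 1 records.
SELECT major, COUNT(*) as cnt
FROM students
GROUP BY major
HAVING COUNT(*) > 1

Result:
  History: 2
  Math: 2

Note: HAVING filters groups after aggregation, WHERE filters rows before.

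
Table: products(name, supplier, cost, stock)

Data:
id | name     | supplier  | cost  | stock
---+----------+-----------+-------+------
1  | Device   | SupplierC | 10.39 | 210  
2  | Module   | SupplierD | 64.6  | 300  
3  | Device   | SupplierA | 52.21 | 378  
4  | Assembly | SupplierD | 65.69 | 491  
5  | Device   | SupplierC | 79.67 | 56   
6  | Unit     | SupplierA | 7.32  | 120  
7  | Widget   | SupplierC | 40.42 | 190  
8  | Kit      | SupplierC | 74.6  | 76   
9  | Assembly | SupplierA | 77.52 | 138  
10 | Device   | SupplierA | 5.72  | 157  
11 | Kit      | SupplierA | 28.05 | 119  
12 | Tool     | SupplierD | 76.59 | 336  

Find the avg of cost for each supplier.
SELECT supplier, AVG(cost) as result
FROM products
GROUP BY supplier

Result:
  SupplierA: 34.16
  SupplierC: 51.27
  SupplierD: 68.96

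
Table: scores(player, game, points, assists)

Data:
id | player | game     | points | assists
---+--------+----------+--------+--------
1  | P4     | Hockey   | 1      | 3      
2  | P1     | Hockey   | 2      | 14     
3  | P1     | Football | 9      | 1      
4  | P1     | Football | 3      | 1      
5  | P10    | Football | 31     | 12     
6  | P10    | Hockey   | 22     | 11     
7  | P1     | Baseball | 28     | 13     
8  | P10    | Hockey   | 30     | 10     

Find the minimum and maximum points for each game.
SELECT game, MIN(points), MAX(points)
FROM scores
GROUP BY game

Result:
  Baseball: min=28, max=28
  Football: min=3, max=31
  Hockey: min=1, max=30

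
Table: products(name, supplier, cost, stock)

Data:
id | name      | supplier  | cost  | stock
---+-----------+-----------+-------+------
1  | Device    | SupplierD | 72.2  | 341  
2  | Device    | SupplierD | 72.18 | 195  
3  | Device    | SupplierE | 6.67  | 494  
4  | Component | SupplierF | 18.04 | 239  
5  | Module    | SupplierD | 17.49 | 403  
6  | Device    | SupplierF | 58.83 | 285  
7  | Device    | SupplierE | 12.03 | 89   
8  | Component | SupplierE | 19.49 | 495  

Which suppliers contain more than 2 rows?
SELECT supplier, COUNT(*) as cnt
FROM products
GROUP BY supplier
HAVING COUNT(*) > 2

Result:
  SupplierD: 3
  SupplierE: 3

Note: HAVING filters groups after aggregation, WHERE filters rows before.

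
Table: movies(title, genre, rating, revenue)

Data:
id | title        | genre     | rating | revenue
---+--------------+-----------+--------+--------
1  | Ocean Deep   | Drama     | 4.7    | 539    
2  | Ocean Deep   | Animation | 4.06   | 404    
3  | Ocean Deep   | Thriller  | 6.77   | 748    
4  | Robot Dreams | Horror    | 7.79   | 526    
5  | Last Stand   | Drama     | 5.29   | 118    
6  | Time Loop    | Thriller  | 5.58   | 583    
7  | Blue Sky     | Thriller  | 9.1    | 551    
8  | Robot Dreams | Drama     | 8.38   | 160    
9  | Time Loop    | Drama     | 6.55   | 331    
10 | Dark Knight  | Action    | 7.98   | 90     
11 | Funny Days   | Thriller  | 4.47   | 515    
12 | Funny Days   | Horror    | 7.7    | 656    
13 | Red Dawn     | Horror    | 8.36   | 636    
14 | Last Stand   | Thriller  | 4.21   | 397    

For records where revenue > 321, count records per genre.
SELECT genre, COUNT(*)
FROM movies
WHERE revenue > 321
GROUP BY genre

Note: WHERE filters rows before grouping.

Result:
  Animation: 1
  Drama: 2
  Horror: 3
  Thriller: 5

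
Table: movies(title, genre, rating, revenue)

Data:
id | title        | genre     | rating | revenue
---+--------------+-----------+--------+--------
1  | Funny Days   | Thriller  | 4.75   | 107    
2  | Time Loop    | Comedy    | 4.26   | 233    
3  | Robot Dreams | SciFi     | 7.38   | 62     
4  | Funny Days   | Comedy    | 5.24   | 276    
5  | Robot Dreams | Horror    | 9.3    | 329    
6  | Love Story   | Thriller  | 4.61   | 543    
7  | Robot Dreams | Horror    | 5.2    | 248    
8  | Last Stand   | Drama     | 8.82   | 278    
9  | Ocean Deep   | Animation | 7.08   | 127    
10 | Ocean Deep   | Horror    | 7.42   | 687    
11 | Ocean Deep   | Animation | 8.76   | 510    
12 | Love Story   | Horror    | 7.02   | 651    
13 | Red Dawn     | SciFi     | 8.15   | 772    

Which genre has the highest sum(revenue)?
SELECT genre, SUM(revenue) as val
FROM movies
GROUP BY genre
ORDER BY val DESC
LIMIT 1

Result: Horror with sum(revenue) = 1915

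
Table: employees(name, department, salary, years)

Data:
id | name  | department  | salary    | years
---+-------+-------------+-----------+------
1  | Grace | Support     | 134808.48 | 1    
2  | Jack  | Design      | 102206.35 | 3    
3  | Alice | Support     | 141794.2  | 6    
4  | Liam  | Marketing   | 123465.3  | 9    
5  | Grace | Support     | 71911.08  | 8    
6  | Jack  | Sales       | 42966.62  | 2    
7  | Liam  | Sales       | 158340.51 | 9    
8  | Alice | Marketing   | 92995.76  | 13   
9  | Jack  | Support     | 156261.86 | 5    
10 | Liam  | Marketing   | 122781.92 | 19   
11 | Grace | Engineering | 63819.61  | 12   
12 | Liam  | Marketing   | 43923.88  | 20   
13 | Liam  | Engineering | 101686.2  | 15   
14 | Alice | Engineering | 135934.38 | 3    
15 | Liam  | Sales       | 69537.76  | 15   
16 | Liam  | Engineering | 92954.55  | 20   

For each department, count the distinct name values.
SELECT department, COUNT(DISTINCT name)
FROM employees
GROUP BY department

Result:
  Design: 1 distinct
  Engineering: 3 distinct
  Marketing: 2 distinct
  Sales: 2 distinct
  Support: 3 distinct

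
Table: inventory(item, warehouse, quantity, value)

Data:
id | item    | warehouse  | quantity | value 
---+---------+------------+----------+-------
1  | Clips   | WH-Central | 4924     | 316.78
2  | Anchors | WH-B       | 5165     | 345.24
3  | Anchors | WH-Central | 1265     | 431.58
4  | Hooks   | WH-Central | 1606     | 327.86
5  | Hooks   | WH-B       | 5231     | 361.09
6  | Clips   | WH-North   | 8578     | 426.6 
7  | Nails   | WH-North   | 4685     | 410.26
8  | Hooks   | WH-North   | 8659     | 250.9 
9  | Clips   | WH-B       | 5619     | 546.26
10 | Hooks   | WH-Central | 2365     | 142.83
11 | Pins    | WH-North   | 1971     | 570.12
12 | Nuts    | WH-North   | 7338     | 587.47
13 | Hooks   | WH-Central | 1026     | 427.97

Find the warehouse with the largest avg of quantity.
SELECT warehouse, AVG(quantity) as val
FROM inventory
GROUP BY warehouse
ORDER BY val DESC
LIMIT 1

Result: WH-North with avg(quantity) = 6246.20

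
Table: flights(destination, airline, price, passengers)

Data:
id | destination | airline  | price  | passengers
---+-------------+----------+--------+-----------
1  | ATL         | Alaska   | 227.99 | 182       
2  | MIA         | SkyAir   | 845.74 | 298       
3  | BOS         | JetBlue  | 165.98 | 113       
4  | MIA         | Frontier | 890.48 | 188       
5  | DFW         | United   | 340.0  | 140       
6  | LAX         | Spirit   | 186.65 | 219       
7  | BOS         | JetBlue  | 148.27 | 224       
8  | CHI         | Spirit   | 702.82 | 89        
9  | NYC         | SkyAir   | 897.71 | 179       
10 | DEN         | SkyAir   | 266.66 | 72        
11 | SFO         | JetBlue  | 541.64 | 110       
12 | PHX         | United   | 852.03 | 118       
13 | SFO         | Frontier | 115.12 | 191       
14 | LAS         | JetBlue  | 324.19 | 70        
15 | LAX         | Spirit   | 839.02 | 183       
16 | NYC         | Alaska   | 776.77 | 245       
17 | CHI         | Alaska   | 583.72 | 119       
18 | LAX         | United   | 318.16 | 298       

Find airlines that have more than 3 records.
SELECT airline, COUNT(*) as cnt
FROM flights
GROUP BY airline
HAVING COUNT(*) > 3

Result:
  JetBlue: 4

Note: HAVING filters groups after aggregation, WHERE filters rows before.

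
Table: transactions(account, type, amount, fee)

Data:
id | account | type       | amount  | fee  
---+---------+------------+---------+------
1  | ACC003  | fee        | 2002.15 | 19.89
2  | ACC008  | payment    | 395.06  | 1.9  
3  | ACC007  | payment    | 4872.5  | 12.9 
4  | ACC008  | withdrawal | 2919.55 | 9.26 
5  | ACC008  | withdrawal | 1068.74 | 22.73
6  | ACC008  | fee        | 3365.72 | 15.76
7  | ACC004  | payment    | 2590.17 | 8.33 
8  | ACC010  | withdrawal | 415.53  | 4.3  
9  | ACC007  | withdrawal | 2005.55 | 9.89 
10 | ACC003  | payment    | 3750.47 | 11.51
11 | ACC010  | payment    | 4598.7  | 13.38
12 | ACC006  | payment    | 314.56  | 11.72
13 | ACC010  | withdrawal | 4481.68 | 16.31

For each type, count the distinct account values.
SELECT type, COUNT(DISTINCT account)
FROM transactions
GROUP BY type

Result:
  fee: 2 distinct
  payment: 6 distinct
  withdrawal: 3 distinct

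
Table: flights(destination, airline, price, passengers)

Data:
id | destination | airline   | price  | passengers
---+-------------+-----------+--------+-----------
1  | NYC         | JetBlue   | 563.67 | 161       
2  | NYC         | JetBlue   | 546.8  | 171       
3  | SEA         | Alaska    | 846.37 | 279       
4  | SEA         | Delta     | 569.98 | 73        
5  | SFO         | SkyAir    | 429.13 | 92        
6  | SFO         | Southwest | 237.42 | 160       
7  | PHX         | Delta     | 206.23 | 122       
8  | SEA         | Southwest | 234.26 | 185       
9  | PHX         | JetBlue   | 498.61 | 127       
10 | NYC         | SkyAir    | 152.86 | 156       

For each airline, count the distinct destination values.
SELECT airline, COUNT(DISTINCT destination)
FROM flights
GROUP BY airline

Result:
  Alaska: 1 distinct
  Delta: 2 distinct
  JetBlue: 2 distinct
  SkyAir: 2 distinct
  Southwest: 2 distinct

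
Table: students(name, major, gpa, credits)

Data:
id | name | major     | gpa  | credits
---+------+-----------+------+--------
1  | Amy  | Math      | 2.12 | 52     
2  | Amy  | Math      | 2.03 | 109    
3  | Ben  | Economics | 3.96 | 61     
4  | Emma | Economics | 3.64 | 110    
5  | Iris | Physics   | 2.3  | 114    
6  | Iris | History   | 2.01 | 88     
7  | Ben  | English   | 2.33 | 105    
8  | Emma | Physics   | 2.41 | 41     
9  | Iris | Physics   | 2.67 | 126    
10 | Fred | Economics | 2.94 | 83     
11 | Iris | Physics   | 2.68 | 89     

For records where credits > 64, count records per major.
SELECT major, COUNT(*)
FROM students
WHERE credits > 64
GROUP BY major

Note: WHERE filters rows before grouping.

Result:
  Economics: 2
  English: 1
  History: 1
  Math: 1
  Physics: 3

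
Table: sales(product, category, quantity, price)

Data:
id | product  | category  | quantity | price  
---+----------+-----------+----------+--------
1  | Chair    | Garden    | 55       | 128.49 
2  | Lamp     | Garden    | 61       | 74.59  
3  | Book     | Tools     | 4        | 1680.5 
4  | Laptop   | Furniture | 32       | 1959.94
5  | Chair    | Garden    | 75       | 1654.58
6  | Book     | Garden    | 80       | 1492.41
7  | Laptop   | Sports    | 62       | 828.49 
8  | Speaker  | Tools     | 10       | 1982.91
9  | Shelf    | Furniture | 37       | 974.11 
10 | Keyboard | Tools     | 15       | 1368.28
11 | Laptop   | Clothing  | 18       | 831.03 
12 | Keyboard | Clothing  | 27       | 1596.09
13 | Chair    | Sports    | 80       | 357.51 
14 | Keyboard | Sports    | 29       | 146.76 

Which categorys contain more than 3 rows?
SELECT category, COUNT(*) as cnt
FROM sales
GROUP BY category
HAVING COUNT(*) > 3

Result:
  Garden: 4

Note: HAVING filters groups after aggregation, WHERE filters rows before.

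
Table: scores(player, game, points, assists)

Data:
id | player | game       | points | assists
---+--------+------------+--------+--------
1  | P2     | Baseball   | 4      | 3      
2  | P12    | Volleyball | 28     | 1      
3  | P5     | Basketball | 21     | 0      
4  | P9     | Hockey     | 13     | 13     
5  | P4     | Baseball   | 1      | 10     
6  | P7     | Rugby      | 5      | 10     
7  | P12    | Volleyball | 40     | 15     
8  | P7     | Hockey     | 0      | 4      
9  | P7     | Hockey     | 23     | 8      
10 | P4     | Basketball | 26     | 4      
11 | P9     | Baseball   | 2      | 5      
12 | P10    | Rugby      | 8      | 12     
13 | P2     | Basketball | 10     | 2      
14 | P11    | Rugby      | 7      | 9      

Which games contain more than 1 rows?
SELECT game, COUNT(*) as cnt
FROM scores
GROUP BY game
HAVING COUNT(*) > 1

Result:
  Baseball: 3
  Basketball: 3
  Hockey: 3
  Rugby: 3
  Volleyball: 2

Note: HAVING filters groups after aggregation, WHERE filters rows before.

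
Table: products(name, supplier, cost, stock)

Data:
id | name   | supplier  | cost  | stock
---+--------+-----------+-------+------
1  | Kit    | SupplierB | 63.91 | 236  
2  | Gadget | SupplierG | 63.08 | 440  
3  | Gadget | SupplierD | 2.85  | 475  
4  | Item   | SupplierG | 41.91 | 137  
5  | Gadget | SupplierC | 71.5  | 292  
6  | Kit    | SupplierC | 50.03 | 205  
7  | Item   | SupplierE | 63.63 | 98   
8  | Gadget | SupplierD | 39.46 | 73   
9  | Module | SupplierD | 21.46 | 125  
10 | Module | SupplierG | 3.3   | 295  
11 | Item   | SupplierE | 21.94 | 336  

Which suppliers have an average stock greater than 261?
SELECT supplier, AVG(stock)
FROM products
GROUP BY supplier
HAVING AVG(stock) > 261

Result:
  SupplierG: avg=290.67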